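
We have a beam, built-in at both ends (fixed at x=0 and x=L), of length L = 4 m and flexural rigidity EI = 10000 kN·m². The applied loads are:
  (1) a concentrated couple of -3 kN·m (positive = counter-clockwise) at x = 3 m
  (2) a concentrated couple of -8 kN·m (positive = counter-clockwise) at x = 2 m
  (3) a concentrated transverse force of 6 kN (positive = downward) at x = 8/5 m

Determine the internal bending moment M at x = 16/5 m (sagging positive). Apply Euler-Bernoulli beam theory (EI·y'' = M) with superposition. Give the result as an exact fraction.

M(16/5) = 10231/10000 kN·m

Load 1 — applied couple M₀=-3 kN·m at a=3 m (b=L-a=1):
  M_1 = R_Ax - M_A - M₀  [x>a] with R_A=-27/32, M_A=-15/16 = (-27/32)·(16/5) - (-15/16) - (-3) = 99/80 kN·m
Load 2 — applied couple M₀=-8 kN·m at a=2 m (b=L-a=2):
  M_2 = R_Ax - M_A - M₀  [x>a] with R_A=-3, M_A=-2 = (-3)·(16/5) - (-2) - (-8) = 2/5 kN·m
Load 3 — point force P=6 kN at a=8/5 m (b=L-a=12/5):
  M_3 = Pa²(a+3b)(L-x)/L³ - Pa²b/L²  [x>a] = 6·(8/5)²·((8/5)+3·(12/5))·(4-(16/5))/4³ - 6·(8/5)²·(12/5)/4² = -384/625 kN·m
Superposition: M = Σ M_i = 10231/10000 kN·m ≈ 1.023100 kN·m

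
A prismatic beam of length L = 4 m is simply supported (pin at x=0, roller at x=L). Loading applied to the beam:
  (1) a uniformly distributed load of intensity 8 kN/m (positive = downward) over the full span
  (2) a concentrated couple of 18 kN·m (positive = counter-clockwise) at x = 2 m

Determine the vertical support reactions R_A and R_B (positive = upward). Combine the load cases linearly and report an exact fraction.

R_A = 41/2 kN, R_B = 23/2 kN

Load 1 — uniform load w=8 kN/m over full span:
  R_A = wL/2 = 8·4/2 = 16 kN
  R_B = wL/2 = 8·4/2 = 16 kN
Load 2 — applied couple M₀=18 kN·m at a=2 m (b=L-a=2):
  R_A = M₀/L = 18/4 = 9/2 kN
  R_B = -M₀/L = -18/4 = -9/2 kN
Superposition: R_A = 41/2 kN, R_B = 23/2 kN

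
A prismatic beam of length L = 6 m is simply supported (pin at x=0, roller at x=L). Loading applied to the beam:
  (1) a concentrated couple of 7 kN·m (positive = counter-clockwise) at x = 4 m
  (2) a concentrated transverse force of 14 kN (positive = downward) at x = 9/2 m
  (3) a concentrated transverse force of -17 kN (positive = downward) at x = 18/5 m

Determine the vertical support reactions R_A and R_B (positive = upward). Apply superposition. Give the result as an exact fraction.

R_A = -32/15 kN, R_B = -13/15 kN

Load 1 — applied couple M₀=7 kN·m at a=4 m (b=L-a=2):
  R_A = M₀/L = 7/6 kN
  R_B = -M₀/L = -7/6 kN
Load 2 — point force P=14 kN at a=9/2 m (b=L-a=3/2):
  R_A = Pb/L = 14·(3/2)/6 = 7/2 kN
  R_B = Pa/L = 14·(9/2)/6 = 21/2 kN
Load 3 — point force P=-17 kN at a=18/5 m (b=L-a=12/5):
  R_A = Pb/L = (-17)·(12/5)/6 = -34/5 kN
  R_B = Pa/L = (-17)·(18/5)/6 = -51/5 kN
Superposition: R_A = -32/15 kN, R_B = -13/15 kN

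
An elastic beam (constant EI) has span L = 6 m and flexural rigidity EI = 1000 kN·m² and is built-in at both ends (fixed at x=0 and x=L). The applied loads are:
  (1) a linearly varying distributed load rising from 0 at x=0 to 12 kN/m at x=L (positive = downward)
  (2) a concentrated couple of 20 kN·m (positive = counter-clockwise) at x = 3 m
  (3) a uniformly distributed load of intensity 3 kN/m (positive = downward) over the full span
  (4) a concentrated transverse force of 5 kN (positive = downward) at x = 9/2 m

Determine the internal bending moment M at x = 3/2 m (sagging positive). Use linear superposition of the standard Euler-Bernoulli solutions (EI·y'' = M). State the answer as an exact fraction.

Load 1 — triangular load w₀=12 kN/m (0→w₀ over full span):
  M_1 = 3w₀Lx/20 - w₀L²/30 - w₀x³/(6L) = 3·12·6·(3/2)/20 - 12·6²/30 - 12·(3/2)³/(6·6) = 27/40 kN·m
Load 2 — applied couple M₀=20 kN·m at a=3 m (b=L-a=3):
  M_2 = R_Ax - M_A  [x≤a] with R_A=5, M_A=5 = 5·(3/2) - 5 = 5/2 kN·m
Load 3 — uniform load w=3 kN/m over full span:
  M_3 = wLx/2 - wL²/12 - wx²/2 = 3·6·(3/2)/2 - 3·6²/12 - 3·(3/2)²/2 = 9/8 kN·m
Load 4 — point force P=5 kN at a=9/2 m (b=L-a=3/2):
  M_4 = Pb²(3a+b)x/L³ - Pab²/L²  [x≤a] = 5·(3/2)²·(3·(9/2)+(3/2))·(3/2)/6³ - 5·(9/2)·(3/2)²/6² = -15/64 kN·m
Superposition: M = Σ M_i = 1301/320 kN·m ≈ 4.065625 kN·m

M(3/2) = 1301/320 kN·m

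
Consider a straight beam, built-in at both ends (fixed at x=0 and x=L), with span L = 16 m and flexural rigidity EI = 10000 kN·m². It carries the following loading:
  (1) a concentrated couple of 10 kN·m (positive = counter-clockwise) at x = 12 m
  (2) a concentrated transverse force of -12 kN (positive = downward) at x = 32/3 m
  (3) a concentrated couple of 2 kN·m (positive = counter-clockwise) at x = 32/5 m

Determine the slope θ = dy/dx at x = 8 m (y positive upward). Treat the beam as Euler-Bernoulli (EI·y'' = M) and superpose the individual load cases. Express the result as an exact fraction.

Load 1 — applied couple M₀=10 kN·m at a=12 m (b=L-a=4):
  θ_1 = (R_Ax²/2 - M_Ax)/EI  [x≤a] with R_A=45/64, M_A=25/8 = ((45/64)·8²/2 - (25/8)·8)/10000 = -1/4000 rad
Load 2 — point force P=-12 kN at a=32/3 m (b=L-a=16/3):
  θ_2 = -Pb²x(2aL-(3a+b)x)/(2L³EI)  [x≤a] = -(-12)·(16/3)²·8·(2·(32/3)·16-(3·(32/3)+(16/3))·8)/(2·16³·10000) = 8/5625 rad
Load 3 — applied couple M₀=2 kN·m at a=32/5 m (b=L-a=48/5):
  θ_3 = (R_Ax²/2 - M_Ax - M₀(x-a))/EI  [x>a] with R_A=9/50, M_A=6/25 = ((9/50)·8²/2 - (6/25)·8 - 2·(8-(32/5)))/10000 = 1/15625 rad
Superposition: θ = Σ θ_i = 5563/4500000 rad ≈ 0.001236 rad

θ(8) = 5563/4500000 rad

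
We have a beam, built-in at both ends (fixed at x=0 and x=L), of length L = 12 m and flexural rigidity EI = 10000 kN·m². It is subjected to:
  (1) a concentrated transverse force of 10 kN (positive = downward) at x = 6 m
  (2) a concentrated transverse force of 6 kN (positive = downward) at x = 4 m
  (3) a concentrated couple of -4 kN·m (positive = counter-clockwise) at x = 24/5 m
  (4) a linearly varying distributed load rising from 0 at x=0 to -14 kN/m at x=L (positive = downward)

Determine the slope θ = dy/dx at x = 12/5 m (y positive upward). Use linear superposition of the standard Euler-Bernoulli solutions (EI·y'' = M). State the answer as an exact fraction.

θ(12/5) = 8701/1562500 rad

Load 1 — point force P=10 kN at a=6 m (b=L-a=6):
  θ_1 = -Pb²x(2aL-(3a+b)x)/(2L³EI)  [x≤a] = -10·6²·(12/5)·(2·6·12-(3·6+6)·(12/5))/(2·12³·10000) = -27/12500 rad
Load 2 — point force P=6 kN at a=4 m (b=L-a=8):
  θ_2 = -Pb²x(2aL-(3a+b)x)/(2L³EI)  [x≤a] = -6·8²·(12/5)·(2·4·12-(3·4+8)·(12/5))/(2·12³·10000) = -4/3125 rad
Load 3 — applied couple M₀=-4 kN·m at a=24/5 m (b=L-a=36/5):
  θ_3 = (R_Ax²/2 - M_Ax)/EI  [x≤a] with R_A=-12/25, M_A=-12/25 = ((-12/25)·(12/5)²/2 - (-12/25)·(12/5))/10000 = -9/390625 rad
Load 4 — triangular load w₀=-14 kN/m (0→w₀ over full span):
  θ_4 = -w₀(2x(L-x)(L-2x)(x+2L)+x²(L-x)²)/(120LEI) = -(-14)·(2·(12/5)·(12-(12/5))·(12-2·(12/5))·((12/5)+2·12)+(12/5)²·(12-(12/5))²)/(120·12·10000) = 3528/390625 rad
Superposition: θ = Σ θ_i = 8701/1562500 rad ≈ 0.005569 rad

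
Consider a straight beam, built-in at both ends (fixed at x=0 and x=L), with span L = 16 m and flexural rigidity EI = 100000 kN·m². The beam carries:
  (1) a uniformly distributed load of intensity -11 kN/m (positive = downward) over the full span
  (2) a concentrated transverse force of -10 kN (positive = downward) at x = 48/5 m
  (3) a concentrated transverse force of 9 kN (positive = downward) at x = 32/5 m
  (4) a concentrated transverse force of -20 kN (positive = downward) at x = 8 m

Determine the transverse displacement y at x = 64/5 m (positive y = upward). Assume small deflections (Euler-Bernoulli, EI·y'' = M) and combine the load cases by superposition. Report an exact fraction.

Load 1 — uniform load w=-11 kN/m over full span:
  y_1 = -wx²(L-x)²/(24EI) = -(-11)·(64/5)²·(16-(64/5))²/(24·100000) = 45056/5859375 m
Load 2 — point force P=-10 kN at a=48/5 m (b=L-a=32/5):
  y_2 = -Pa²(L-x)²(3bL-(3b+a)(L-x))/(6L³EI)  [x>a] = -(-10)·(48/5)²·(16-(64/5))²·(3·(32/5)·16-(3·(32/5)+(48/5))·(16-(64/5)))/(6·16³·100000) = 8064/9765625 m
Load 3 — point force P=9 kN at a=32/5 m (b=L-a=48/5):
  y_3 = -Pa²(L-x)²(3bL-(3b+a)(L-x))/(6L³EI)  [x>a] = -9·(32/5)²·(16-(64/5))²·(3·(48/5)·16-(3·(48/5)+(32/5))·(16-(64/5)))/(6·16³·100000) = -26112/48828125 m
Load 4 — point force P=-20 kN at a=8 m (b=L-a=8):
  y_4 = -Pa²(L-x)²(3bL-(3b+a)(L-x))/(6L³EI)  [x>a] = -(-20)·8²·(16-(64/5))²·(3·8·16-(3·8+8)·(16-(64/5)))/(6·16³·100000) = 352/234375 m
Superposition: y = Σ y_i = 463008/48828125 m ≈ 0.009482 m

y(64/5) = 463008/48828125 m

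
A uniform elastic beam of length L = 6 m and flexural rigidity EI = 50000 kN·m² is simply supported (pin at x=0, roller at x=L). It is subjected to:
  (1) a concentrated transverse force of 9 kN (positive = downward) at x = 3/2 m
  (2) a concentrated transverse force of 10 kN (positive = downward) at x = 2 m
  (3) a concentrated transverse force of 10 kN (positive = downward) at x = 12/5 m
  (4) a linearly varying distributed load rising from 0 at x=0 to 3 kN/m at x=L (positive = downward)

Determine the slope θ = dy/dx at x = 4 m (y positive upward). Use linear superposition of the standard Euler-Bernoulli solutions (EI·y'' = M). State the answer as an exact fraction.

Load 1 — point force P=9 kN at a=3/2 m (b=L-a=9/2):
  θ_1 = -Pa(2L²-6Lx+3x²+a²)/(6LEI)  [x>a] = -9·(3/2)·(2·6²-6·6·4+3·4²+(3/2)²)/(6·6·50000) = 261/1600000 rad
Load 2 — point force P=10 kN at a=2 m (b=L-a=4):
  θ_2 = -Pa(2L²-6Lx+3x²+a²)/(6LEI)  [x>a] = -10·2·(2·6²-6·6·4+3·4²+2²)/(6·6·50000) = 1/4500 rad
Load 3 — point force P=10 kN at a=12/5 m (b=L-a=18/5):
  θ_3 = -Pa(2L²-6Lx+3x²+a²)/(6LEI)  [x>a] = -10·(12/5)·(2·6²-6·6·4+3·4²+(12/5)²)/(6·6·50000) = 19/78125 rad
Load 4 — triangular load w₀=3 kN/m (0→w₀ over full span):
  θ_4 = -w₀(7L⁴-30L²x²+15x⁴)/(360LEI) = -3·(7·6⁴-30·6²·4²+15·4⁴)/(360·6·50000) = 91/750000 rad
Superposition: θ = Σ θ_i = 269957/360000000 rad ≈ 0.000750 rad

θ(4) = 269957/360000000 rad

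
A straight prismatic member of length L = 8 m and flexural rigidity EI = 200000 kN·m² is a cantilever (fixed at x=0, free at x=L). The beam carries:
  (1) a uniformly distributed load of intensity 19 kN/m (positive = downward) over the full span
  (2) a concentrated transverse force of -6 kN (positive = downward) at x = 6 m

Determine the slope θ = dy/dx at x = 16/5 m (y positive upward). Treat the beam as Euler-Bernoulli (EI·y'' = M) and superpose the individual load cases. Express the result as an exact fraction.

Load 1 — uniform load w=19 kN/m over full span:
  θ_1 = -wx(x²-3Lx+3L²)/(6EI) = -19·(16/5)·((16/5)²-3·8·(16/5)+3·8²)/(6·200000) = -7448/1171875 rad
Load 2 — point force P=-6 kN at a=6 m (b=L-a=2):
  θ_2 = -Px(2a-x)/(2EI)  [x≤a] = -(-6)·(16/5)·(2·6-(16/5))/(2·200000) = 33/78125 rad
Superposition: θ = Σ θ_i = -6953/1171875 rad ≈ -0.005933 rad

θ(16/5) = -6953/1171875 rad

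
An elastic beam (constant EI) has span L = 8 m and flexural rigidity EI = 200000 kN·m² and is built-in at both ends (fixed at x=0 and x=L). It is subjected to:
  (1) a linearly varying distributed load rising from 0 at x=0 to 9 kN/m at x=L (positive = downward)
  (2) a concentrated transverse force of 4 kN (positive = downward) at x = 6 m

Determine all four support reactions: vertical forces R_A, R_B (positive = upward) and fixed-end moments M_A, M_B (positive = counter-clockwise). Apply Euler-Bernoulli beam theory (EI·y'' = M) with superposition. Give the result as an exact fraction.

R_A = 457/40 kN, M_A = 207/10 kN·m, R_B = 1143/40 kN, M_B = -333/10 kN·m

Load 1 — triangular load w₀=9 kN/m (0→w₀ over full span):
  R_A = 3w₀L/20 = 3·9·8/20 = 54/5 kN
  M_A = w₀L²/30 = 9·8²/30 = 96/5 kN·m
  R_B = 7w₀L/20 = 7·9·8/20 = 126/5 kN
  M_B = -w₀L²/20 = -9·8²/20 = -144/5 kN·m
Load 2 — point force P=4 kN at a=6 m (b=L-a=2):
  R_A = Pb²(3a+b)/L³ = 4·2²·(3·6+2)/8³ = 5/8 kN
  M_A = Pab²/L² = 4·6·2²/8² = 3/2 kN·m
  R_B = Pa²(a+3b)/L³ = 4·6²·(6+3·2)/8³ = 27/8 kN
  M_B = -Pa²b/L² = -4·6²·2/8² = -9/2 kN·m
Superposition: R_A = 457/40 kN, M_A = 207/10 kN·m, R_B = 1143/40 kN, M_B = -333/10 kN·m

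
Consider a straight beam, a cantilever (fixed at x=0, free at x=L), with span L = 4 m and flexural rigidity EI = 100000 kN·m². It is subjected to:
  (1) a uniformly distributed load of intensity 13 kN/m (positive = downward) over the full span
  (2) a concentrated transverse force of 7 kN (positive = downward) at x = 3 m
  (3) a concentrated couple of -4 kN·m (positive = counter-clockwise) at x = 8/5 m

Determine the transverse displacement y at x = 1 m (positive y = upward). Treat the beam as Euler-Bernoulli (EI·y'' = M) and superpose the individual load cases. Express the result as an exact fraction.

Load 1 — uniform load w=13 kN/m over full span:
  y_1 = -wx²(x²-4Lx+6L²)/(24EI) = -13·1²·(1²-4·4·1+6·4²)/(24·100000) = -351/800000 m
Load 2 — point force P=7 kN at a=3 m (b=L-a=1):
  y_2 = -Px²(3a-x)/(6EI)  [x≤a] = -7·1²·(3·3-1)/(6·100000) = -7/75000 m
Load 3 — applied couple M₀=-4 kN·m at a=8/5 m (b=L-a=12/5):
  y_3 = M₀x²/(2EI)  [x≤a] = (-4)·1²/(2·100000) = -1/50000 m
Superposition: y = Σ y_i = -53/96000 m ≈ -0.000552 m

y(1) = -53/96000 m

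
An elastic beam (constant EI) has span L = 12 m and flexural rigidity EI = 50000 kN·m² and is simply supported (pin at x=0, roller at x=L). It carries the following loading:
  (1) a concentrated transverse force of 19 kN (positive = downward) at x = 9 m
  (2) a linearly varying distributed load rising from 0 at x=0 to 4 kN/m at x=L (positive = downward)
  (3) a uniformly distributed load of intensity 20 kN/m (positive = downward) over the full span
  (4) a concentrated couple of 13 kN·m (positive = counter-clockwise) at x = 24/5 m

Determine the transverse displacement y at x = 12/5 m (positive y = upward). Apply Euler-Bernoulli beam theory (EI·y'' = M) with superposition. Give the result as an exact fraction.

y(12/5) = -117174537/1562500000 m

Load 1 — point force P=19 kN at a=9 m (b=L-a=3):
  y_1 = -Pbx(L²-b²-x²)/(6LEI)  [x≤a] = -19·3·(12/5)·(12²-3²-(12/5)²)/(6·12·50000) = -61389/12500000 m
Load 2 — triangular load w₀=4 kN/m (0→w₀ over full span):
  y_2 = -w₀x(7L⁴-10L²x²+3x⁴)/(360LEI) = -4·(12/5)·(7·12⁴-10·12²·(12/5)²+3·(12/5)⁴)/(360·12·50000) = -297216/48828125 m
Load 3 — uniform load w=20 kN/m over full span:
  y_3 = -wx(L³-2Lx²+x³)/(24EI) = -20·(12/5)·(12³-2·12·(12/5)²+(12/5)³)/(24·50000) = -25056/390625 m
Load 4 — applied couple M₀=13 kN·m at a=24/5 m (b=L-a=36/5):
  y_4 = (M₀x³/(6L)+C₁x)/EI  [x≤a] with C₁=M₀(3b²-L²)/(6L)=52/25 = (13·(12/5)³/(6·12)+(52/25)·(12/5))/50000 = 117/781250 m
Superposition: y = Σ y_i = -117174537/1562500000 m ≈ -0.074992 m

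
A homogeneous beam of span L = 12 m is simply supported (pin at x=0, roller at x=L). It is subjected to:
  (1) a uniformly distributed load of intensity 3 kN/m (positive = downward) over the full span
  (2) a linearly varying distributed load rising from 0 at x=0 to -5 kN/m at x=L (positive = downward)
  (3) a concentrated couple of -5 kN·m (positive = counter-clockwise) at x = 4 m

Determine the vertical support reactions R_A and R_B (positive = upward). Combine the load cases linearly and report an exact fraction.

Load 1 — uniform load w=3 kN/m over full span:
  R_A = wL/2 = 3·12/2 = 18 kN
  R_B = wL/2 = 3·12/2 = 18 kN
Load 2 — triangular load w₀=-5 kN/m (0→w₀ over full span):
  R_A = w₀L/6 = (-5)·12/6 = -10 kN
  R_B = w₀L/3 = (-5)·12/3 = -20 kN
Load 3 — applied couple M₀=-5 kN·m at a=4 m (b=L-a=8):
  R_A = M₀/L = (-5)/12 = -5/12 kN
  R_B = -M₀/L = -(-5)/12 = 5/12 kN
Superposition: R_A = 91/12 kN, R_B = -19/12 kN

R_A = 91/12 kN, R_B = -19/12 kN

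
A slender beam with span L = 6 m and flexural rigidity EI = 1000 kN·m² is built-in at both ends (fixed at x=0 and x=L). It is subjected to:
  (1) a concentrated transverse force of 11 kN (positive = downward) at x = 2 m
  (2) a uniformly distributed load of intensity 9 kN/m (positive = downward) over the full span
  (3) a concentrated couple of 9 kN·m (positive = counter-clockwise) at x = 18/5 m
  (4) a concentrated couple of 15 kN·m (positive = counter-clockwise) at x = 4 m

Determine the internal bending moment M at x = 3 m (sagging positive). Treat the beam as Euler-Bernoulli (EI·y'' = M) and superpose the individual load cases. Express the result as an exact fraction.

Load 1 — point force P=11 kN at a=2 m (b=L-a=4):
  M_1 = Pa²(a+3b)(L-x)/L³ - Pa²b/L²  [x>a] = 11·2²·(2+3·4)·(6-3)/6³ - 11·2²·4/6² = 11/3 kN·m
Load 2 — uniform load w=9 kN/m over full span:
  M_2 = wLx/2 - wL²/12 - wx²/2 = 9·6·3/2 - 9·6²/12 - 9·3²/2 = 27/2 kN·m
Load 3 — applied couple M₀=9 kN·m at a=18/5 m (b=L-a=12/5):
  M_3 = R_Ax - M_A  [x≤a] with R_A=54/25, M_A=72/25 = (54/25)·3 - (72/25) = 18/5 kN·m
Load 4 — applied couple M₀=15 kN·m at a=4 m (b=L-a=2):
  M_4 = R_Ax - M_A  [x≤a] with R_A=10/3, M_A=5 = (10/3)·3 - 5 = 5 kN·m
Superposition: M = Σ M_i = 773/30 kN·m ≈ 25.766667 kN·m

M(3) = 773/30 kN·m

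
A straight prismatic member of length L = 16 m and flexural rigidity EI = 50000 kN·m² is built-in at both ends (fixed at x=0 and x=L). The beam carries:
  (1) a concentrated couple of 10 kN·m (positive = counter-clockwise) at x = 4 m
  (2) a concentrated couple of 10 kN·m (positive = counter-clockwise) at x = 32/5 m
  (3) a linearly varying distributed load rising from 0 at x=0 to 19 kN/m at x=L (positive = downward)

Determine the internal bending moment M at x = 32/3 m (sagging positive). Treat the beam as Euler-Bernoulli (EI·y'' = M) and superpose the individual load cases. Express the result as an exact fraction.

M(32/3) = 53035/648 kN·m

Load 1 — applied couple M₀=10 kN·m at a=4 m (b=L-a=12):
  M_1 = R_Ax - M_A - M₀  [x>a] with R_A=45/64, M_A=-15/8 = (45/64)·(32/3) - (-15/8) - 10 = -5/8 kN·m
Load 2 — applied couple M₀=10 kN·m at a=32/5 m (b=L-a=48/5):
  M_2 = R_Ax - M_A - M₀  [x>a] with R_A=9/10, M_A=6/5 = (9/10)·(32/3) - (6/5) - 10 = -8/5 kN·m
Load 3 — triangular load w₀=19 kN/m (0→w₀ over full span):
  M_3 = 3w₀Lx/20 - w₀L²/30 - w₀x³/(6L) = 3·19·16·(32/3)/20 - 19·16²/30 - 19·(32/3)³/(6·16) = 34048/405 kN·m
Superposition: M = Σ M_i = 53035/648 kN·m ≈ 81.844136 kN·m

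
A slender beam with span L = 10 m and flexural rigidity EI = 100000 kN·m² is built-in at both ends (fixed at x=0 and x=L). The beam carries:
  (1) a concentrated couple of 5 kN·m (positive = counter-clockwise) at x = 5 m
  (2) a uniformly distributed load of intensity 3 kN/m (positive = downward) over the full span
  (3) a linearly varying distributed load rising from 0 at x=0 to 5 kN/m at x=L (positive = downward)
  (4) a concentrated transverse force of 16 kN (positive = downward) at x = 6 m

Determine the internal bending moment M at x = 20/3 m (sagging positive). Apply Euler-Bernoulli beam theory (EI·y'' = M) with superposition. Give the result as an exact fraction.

M(20/3) = 220687/8100 kN·m

Load 1 — applied couple M₀=5 kN·m at a=5 m (b=L-a=5):
  M_1 = R_Ax - M_A - M₀  [x>a] with R_A=3/4, M_A=5/4 = (3/4)·(20/3) - (5/4) - 5 = -5/4 kN·m
Load 2 — uniform load w=3 kN/m over full span:
  M_2 = wLx/2 - wL²/12 - wx²/2 = 3·10·(20/3)/2 - 3·10²/12 - 3·(20/3)²/2 = 25/3 kN·m
Load 3 — triangular load w₀=5 kN/m (0→w₀ over full span):
  M_3 = 3w₀Lx/20 - w₀L²/30 - w₀x³/(6L) = 3·5·10·(20/3)/20 - 5·10²/30 - 5·(20/3)³/(6·10) = 700/81 kN·m
Load 4 — point force P=16 kN at a=6 m (b=L-a=4):
  M_4 = Pa²(a+3b)(L-x)/L³ - Pa²b/L²  [x>a] = 16·6²·(6+3·4)·(10-(20/3))/10³ - 16·6²·4/10² = 288/25 kN·m
Superposition: M = Σ M_i = 220687/8100 kN·m ≈ 27.245309 kN·m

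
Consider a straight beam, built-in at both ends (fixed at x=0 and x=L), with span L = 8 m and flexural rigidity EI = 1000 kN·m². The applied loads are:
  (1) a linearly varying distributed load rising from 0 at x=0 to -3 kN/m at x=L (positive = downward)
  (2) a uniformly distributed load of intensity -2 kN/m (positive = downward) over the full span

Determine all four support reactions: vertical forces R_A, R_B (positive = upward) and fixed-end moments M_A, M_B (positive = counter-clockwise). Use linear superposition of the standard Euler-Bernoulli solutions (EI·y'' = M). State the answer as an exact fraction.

Load 1 — triangular load w₀=-3 kN/m (0→w₀ over full span):
  R_A = 3w₀L/20 = 3·(-3)·8/20 = -18/5 kN
  M_A = w₀L²/30 = (-3)·8²/30 = -32/5 kN·m
  R_B = 7w₀L/20 = 7·(-3)·8/20 = -42/5 kN
  M_B = -w₀L²/20 = -(-3)·8²/20 = 48/5 kN·m
Load 2 — uniform load w=-2 kN/m over full span:
  R_A = wL/2 = (-2)·8/2 = -8 kN
  M_A = wL²/12 = (-2)·8²/12 = -32/3 kN·m
  R_B = wL/2 = (-2)·8/2 = -8 kN
  M_B = -wL²/12 = -(-2)·8²/12 = 32/3 kN·m
Superposition: R_A = -58/5 kN, M_A = -256/15 kN·m, R_B = -82/5 kN, M_B = 304/15 kN·m

R_A = -58/5 kN, M_A = -256/15 kN·m, R_B = -82/5 kN, M_B = 304/15 kN·m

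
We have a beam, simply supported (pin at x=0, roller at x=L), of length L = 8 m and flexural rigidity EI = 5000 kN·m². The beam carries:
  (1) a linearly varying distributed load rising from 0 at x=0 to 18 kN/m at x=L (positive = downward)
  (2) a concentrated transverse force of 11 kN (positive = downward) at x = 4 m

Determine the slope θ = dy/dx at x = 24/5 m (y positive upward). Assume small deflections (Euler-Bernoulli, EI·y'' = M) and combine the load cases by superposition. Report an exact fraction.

θ(24/5) = 9899/781250 rad

Load 1 — triangular load w₀=18 kN/m (0→w₀ over full span):
  θ_1 = -w₀(7L⁴-30L²x²+15x⁴)/(360LEI) = -18·(7·8⁴-30·8²·(24/5)²+15·(24/5)⁴)/(360·8·5000) = 3712/390625 rad
Load 2 — point force P=11 kN at a=4 m (b=L-a=4):
  θ_2 = -Pa(2L²-6Lx+3x²+a²)/(6LEI)  [x>a] = -11·4·(2·8²-6·8·(24/5)+3·(24/5)²+4²)/(6·8·5000) = 99/31250 rad
Superposition: θ = Σ θ_i = 9899/781250 rad ≈ 0.012671 rad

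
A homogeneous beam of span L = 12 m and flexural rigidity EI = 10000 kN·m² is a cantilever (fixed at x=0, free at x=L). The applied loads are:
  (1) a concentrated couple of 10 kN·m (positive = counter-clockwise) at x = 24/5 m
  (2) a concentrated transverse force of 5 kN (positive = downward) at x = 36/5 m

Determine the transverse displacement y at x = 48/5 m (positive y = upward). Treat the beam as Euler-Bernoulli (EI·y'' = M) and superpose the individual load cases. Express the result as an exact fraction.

Load 1 — applied couple M₀=10 kN·m at a=24/5 m (b=L-a=36/5):
  y_1 = M₀a(2x-a)/(2EI)  [x>a] = 10·(24/5)·(2·(48/5)-(24/5))/(2·10000) = 108/3125 m
Load 2 — point force P=5 kN at a=36/5 m (b=L-a=24/5):
  y_2 = -Pa²(3x-a)/(6EI)  [x>a] = -5·(36/5)²·(3·(48/5)-(36/5))/(6·10000) = -1458/15625 m
Superposition: y = Σ y_i = -918/15625 m ≈ -0.058752 m

y(48/5) = -918/15625 m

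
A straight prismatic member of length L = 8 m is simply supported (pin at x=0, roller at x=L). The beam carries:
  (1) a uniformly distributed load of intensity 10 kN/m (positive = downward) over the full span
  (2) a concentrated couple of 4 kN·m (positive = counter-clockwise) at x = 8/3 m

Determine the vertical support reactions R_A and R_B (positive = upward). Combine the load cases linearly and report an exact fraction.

Load 1 — uniform load w=10 kN/m over full span:
  R_A = wL/2 = 10·8/2 = 40 kN
  R_B = wL/2 = 10·8/2 = 40 kN
Load 2 — applied couple M₀=4 kN·m at a=8/3 m (b=L-a=16/3):
  R_A = M₀/L = 4/8 = 1/2 kN
  R_B = -M₀/L = -4/8 = -1/2 kN
Superposition: R_A = 81/2 kN, R_B = 79/2 kN

R_A = 81/2 kN, R_B = 79/2 kN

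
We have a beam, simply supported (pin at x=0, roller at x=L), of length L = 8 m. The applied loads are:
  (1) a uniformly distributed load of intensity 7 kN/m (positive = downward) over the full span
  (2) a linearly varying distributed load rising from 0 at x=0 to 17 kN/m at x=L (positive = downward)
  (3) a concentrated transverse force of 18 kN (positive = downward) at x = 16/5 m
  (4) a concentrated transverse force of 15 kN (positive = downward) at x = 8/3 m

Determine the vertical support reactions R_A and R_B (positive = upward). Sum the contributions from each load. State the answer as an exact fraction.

R_A = 1072/15 kN, R_B = 1283/15 kN

Load 1 — uniform load w=7 kN/m over full span:
  R_A = wL/2 = 7·8/2 = 28 kN
  R_B = wL/2 = 7·8/2 = 28 kN
Load 2 — triangular load w₀=17 kN/m (0→w₀ over full span):
  R_A = w₀L/6 = 17·8/6 = 68/3 kN
  R_B = w₀L/3 = 17·8/3 = 136/3 kN
Load 3 — point force P=18 kN at a=16/5 m (b=L-a=24/5):
  R_A = Pb/L = 18·(24/5)/8 = 54/5 kN
  R_B = Pa/L = 18·(16/5)/8 = 36/5 kN
Load 4 — point force P=15 kN at a=8/3 m (b=L-a=16/3):
  R_A = Pb/L = 15·(16/3)/8 = 10 kN
  R_B = Pa/L = 15·(8/3)/8 = 5 kN
Superposition: R_A = 1072/15 kN, R_B = 1283/15 kN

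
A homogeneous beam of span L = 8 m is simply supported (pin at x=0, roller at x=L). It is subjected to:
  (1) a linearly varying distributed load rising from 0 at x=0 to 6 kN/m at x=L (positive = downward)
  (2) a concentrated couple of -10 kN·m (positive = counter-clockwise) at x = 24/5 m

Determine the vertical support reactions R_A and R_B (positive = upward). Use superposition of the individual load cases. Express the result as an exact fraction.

R_A = 27/4 kN, R_B = 69/4 kN

Load 1 — triangular load w₀=6 kN/m (0→w₀ over full span):
  R_A = w₀L/6 = 6·8/6 = 8 kN
  R_B = w₀L/3 = 6·8/3 = 16 kN
Load 2 — applied couple M₀=-10 kN·m at a=24/5 m (b=L-a=16/5):
  R_A = M₀/L = (-10)/8 = -5/4 kN
  R_B = -M₀/L = -(-10)/8 = 5/4 kN
Superposition: R_A = 27/4 kN, R_B = 69/4 kN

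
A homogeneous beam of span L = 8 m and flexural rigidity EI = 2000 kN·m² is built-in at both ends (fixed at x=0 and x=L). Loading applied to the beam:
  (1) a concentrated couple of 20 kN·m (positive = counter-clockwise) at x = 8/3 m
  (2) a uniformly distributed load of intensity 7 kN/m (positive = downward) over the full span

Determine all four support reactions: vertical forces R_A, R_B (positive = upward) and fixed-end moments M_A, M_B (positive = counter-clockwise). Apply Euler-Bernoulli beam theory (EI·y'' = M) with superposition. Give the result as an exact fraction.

Load 1 — applied couple M₀=20 kN·m at a=8/3 m (b=L-a=16/3):
  R_A = 6M₀ab/L³ = 6·20·(8/3)·(16/3)/8³ = 10/3 kN
  M_A = M₀b(2a-b)/L² = 20·(16/3)·(2·(8/3)-(16/3))/8² = 0 kN·m
  R_B = -6M₀ab/L³ = -6·20·(8/3)·(16/3)/8³ = -10/3 kN
  M_B = M₀a(2b-a)/L² = 20·(8/3)·(2·(16/3)-(8/3))/8² = 20/3 kN·m
Load 2 — uniform load w=7 kN/m over full span:
  R_A = wL/2 = 7·8/2 = 28 kN
  M_A = wL²/12 = 7·8²/12 = 112/3 kN·m
  R_B = wL/2 = 7·8/2 = 28 kN
  M_B = -wL²/12 = -7·8²/12 = -112/3 kN·m
Superposition: R_A = 94/3 kN, M_A = 112/3 kN·m, R_B = 74/3 kN, M_B = -92/3 kN·m

R_A = 94/3 kN, M_A = 112/3 kN·m, R_B = 74/3 kN, M_B = -92/3 kN·m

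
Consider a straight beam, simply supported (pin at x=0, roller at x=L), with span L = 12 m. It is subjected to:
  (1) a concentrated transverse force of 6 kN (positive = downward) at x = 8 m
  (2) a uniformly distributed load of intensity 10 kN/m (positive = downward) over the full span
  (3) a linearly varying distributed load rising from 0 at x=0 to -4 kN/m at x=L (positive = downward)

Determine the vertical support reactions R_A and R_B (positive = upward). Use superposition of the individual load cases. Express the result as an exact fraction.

R_A = 54 kN, R_B = 48 kN

Load 1 — point force P=6 kN at a=8 m (b=L-a=4):
  R_A = Pb/L = 6·4/12 = 2 kN
  R_B = Pa/L = 6·8/12 = 4 kN
Load 2 — uniform load w=10 kN/m over full span:
  R_A = wL/2 = 10·12/2 = 60 kN
  R_B = wL/2 = 10·12/2 = 60 kN
Load 3 — triangular load w₀=-4 kN/m (0→w₀ over full span):
  R_A = w₀L/6 = (-4)·12/6 = -8 kN
  R_B = w₀L/3 = (-4)·12/3 = -16 kN
Superposition: R_A = 54 kN, R_B = 48 kN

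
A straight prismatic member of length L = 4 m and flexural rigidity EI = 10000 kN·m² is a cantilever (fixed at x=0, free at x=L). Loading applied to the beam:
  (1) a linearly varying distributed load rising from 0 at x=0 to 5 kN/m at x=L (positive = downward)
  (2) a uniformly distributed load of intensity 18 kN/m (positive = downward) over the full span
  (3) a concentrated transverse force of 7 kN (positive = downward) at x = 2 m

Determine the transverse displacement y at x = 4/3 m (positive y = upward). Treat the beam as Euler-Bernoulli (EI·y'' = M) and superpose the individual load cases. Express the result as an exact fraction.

Load 1 — triangular load w₀=5 kN/m (0→w₀ over full span):
  y_1 = (w₀Lx³/12-w₀L²x²/6-w₀x⁵/(120L))/EI = (5·4·(4/3)³/12-5·4²·(4/3)²/6-5·(4/3)⁵/(120·4))/10000 = -902/455625 m
Load 2 — uniform load w=18 kN/m over full span:
  y_2 = -wx²(x²-4Lx+6L²)/(24EI) = -18·(4/3)²·((4/3)²-4·4·(4/3)+6·4²)/(24·10000) = -172/16875 m
Load 3 — point force P=7 kN at a=2 m (b=L-a=2):
  y_3 = -Px²(3a-x)/(6EI)  [x≤a] = -7·(4/3)²·(3·2-(4/3))/(6·10000) = -49/50625 m
Superposition: y = Σ y_i = -5987/455625 m ≈ -0.013140 m

y(4/3) = -5987/455625 m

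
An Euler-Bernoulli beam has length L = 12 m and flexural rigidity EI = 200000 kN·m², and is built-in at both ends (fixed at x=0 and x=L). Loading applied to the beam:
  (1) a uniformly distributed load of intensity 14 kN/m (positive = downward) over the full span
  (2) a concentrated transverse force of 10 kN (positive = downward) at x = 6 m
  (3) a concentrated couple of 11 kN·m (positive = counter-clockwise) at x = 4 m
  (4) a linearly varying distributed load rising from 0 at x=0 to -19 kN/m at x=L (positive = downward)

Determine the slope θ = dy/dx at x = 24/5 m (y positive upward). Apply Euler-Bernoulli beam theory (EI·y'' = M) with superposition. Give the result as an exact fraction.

θ(24/5) = -4233/31250000 rad

Load 1 — uniform load w=14 kN/m over full span:
  θ_1 = -wx(L-x)(L-2x)/(12EI) = -14·(24/5)·(12-(24/5))·(12-2·(24/5))/(12·200000) = -189/390625 rad
Load 2 — point force P=10 kN at a=6 m (b=L-a=6):
  θ_2 = -Pb²x(2aL-(3a+b)x)/(2L³EI)  [x≤a] = -10·6²·(24/5)·(2·6·12-(3·6+6)·(24/5))/(2·12³·200000) = -9/125000 rad
Load 3 — applied couple M₀=11 kN·m at a=4 m (b=L-a=8):
  θ_3 = (R_Ax²/2 - M_Ax - M₀(x-a))/EI  [x>a] with R_A=11/9, M_A=0 = ((11/9)·(24/5)²/2 - 0·(24/5) - 11·((24/5)-4))/200000 = 33/1250000 rad
Load 4 — triangular load w₀=-19 kN/m (0→w₀ over full span):
  θ_4 = -w₀(2x(L-x)(L-2x)(x+2L)+x²(L-x)²)/(120LEI) = -(-19)·(2·(24/5)·(12-(24/5))·(12-2·(24/5))·((24/5)+2·12)+(24/5)²·(12-(24/5))²)/(120·12·200000) = 1539/3906250 rad
Superposition: θ = Σ θ_i = -4233/31250000 rad ≈ -0.000135 rad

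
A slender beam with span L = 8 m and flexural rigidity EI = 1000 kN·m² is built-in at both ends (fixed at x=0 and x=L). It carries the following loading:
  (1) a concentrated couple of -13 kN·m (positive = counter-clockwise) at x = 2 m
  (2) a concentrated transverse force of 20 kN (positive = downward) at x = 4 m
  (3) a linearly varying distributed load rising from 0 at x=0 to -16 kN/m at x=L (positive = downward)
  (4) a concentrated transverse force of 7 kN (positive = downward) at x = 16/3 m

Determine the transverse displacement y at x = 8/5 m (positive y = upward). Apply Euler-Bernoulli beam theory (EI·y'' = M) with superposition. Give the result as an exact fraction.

Load 1 — applied couple M₀=-13 kN·m at a=2 m (b=L-a=6):
  y_1 = (R_Ax³/6 - M_Ax²/2)/EI  [x≤a] with R_A=-117/64, M_A=39/16 = ((-117/64)·(8/5)³/6 - (39/16)·(8/5)²/2)/1000 = -273/62500 m
Load 2 — point force P=20 kN at a=4 m (b=L-a=4):
  y_2 = -Pb²x²(3aL-(3a+b)x)/(6L³EI)  [x≤a] = -20·4²·(8/5)²·(3·4·8-(3·4+4)·(8/5))/(6·8³·1000) = -176/9375 m
Load 3 — triangular load w₀=-16 kN/m (0→w₀ over full span):
  y_3 = -w₀x²(L-x)²(x+2L)/(120LEI) = -(-16)·(8/5)²·(8-(8/5))²·((8/5)+2·8)/(120·8·1000) = 180224/5859375 m
Load 4 — point force P=7 kN at a=16/3 m (b=L-a=8/3):
  y_4 = -Pb²x²(3aL-(3a+b)x)/(6L³EI)  [x≤a] = -7·(8/3)²·(8/5)²·(3·(16/3)·8-(3·(16/3)+(8/3))·(8/5))/(6·8³·1000) = -5152/1265625 m
Superposition: y = Σ y_i = 2244067/632812500 m ≈ 0.003546 m

y(8/5) = 2244067/632812500 m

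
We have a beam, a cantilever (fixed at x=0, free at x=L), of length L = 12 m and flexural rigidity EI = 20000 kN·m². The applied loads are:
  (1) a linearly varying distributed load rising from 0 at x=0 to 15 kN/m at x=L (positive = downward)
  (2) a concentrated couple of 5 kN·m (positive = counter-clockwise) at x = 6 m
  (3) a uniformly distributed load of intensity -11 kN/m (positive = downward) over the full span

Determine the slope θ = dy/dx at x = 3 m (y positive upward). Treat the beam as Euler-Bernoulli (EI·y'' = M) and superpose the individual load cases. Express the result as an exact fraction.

θ(3) = 2793/640000 rad

Load 1 — triangular load w₀=15 kN/m (0→w₀ over full span):
  θ_1 = (w₀Lx²/4-w₀L²x/3-w₀x⁴/(24L))/EI = (15·12·3²/4-15·12²·3/3-15·3⁴/(24·12))/20000 = -11259/128000 rad
Load 2 — applied couple M₀=5 kN·m at a=6 m (b=L-a=6):
  θ_2 = M₀x/EI  [x≤a] = 5·3/20000 = 3/4000 rad
Load 3 — uniform load w=-11 kN/m over full span:
  θ_3 = -wx(x²-3Lx+3L²)/(6EI) = -(-11)·3·(3²-3·12·3+3·12²)/(6·20000) = 3663/40000 rad
Superposition: θ = Σ θ_i = 2793/640000 rad ≈ 0.004364 rad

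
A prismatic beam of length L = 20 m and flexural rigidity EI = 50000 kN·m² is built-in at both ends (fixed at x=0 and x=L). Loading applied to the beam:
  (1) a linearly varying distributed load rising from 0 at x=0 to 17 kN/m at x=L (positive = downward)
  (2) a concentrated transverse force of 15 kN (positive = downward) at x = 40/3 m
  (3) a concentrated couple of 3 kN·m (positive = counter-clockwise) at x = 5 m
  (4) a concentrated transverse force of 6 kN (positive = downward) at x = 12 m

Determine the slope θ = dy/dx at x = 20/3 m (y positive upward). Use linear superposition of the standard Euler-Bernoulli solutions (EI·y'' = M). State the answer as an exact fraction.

θ(20/3) = -1304501/121500000 rad

Load 1 — triangular load w₀=17 kN/m (0→w₀ over full span):
  θ_1 = -w₀(2x(L-x)(L-2x)(x+2L)+x²(L-x)²)/(120LEI) = -17·(2·(20/3)·(20-(20/3))·(20-2·(20/3))·((20/3)+2·20)+(20/3)²·(20-(20/3))²)/(120·20·50000) = -272/30375 rad
Load 2 — point force P=15 kN at a=40/3 m (b=L-a=20/3):
  θ_2 = -Pb²x(2aL-(3a+b)x)/(2L³EI)  [x≤a] = -15·(20/3)²·(20/3)·(2·(40/3)·20-(3·(40/3)+(20/3))·(20/3))/(2·20³·50000) = -1/810 rad
Load 3 — applied couple M₀=3 kN·m at a=5 m (b=L-a=15):
  θ_3 = (R_Ax²/2 - M_Ax - M₀(x-a))/EI  [x>a] with R_A=27/160, M_A=-9/16 = ((27/160)·(20/3)²/2 - (-9/16)·(20/3) - 3·((20/3)-5))/50000 = 1/20000 rad
Load 4 — point force P=6 kN at a=12 m (b=L-a=8):
  θ_4 = -Pb²x(2aL-(3a+b)x)/(2L³EI)  [x≤a] = -6·8²·(20/3)·(2·12·20-(3·12+8)·(20/3))/(2·20³·50000) = -28/46875 rad
Superposition: θ = Σ θ_i = -1304501/121500000 rad ≈ -0.010737 rad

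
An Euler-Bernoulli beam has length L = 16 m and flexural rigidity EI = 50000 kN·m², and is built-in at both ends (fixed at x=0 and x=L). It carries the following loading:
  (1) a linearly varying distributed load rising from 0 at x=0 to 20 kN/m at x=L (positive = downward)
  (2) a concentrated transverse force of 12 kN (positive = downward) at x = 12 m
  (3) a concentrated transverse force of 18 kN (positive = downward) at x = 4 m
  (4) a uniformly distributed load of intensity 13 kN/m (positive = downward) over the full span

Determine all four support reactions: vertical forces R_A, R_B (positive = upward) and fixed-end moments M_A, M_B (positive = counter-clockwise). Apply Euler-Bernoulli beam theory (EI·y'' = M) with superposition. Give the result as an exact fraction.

Load 1 — triangular load w₀=20 kN/m (0→w₀ over full span):
  R_A = 3w₀L/20 = 3·20·16/20 = 48 kN
  M_A = w₀L²/30 = 20·16²/30 = 512/3 kN·m
  R_B = 7w₀L/20 = 7·20·16/20 = 112 kN
  M_B = -w₀L²/20 = -20·16²/20 = -256 kN·m
Load 2 — point force P=12 kN at a=12 m (b=L-a=4):
  R_A = Pb²(3a+b)/L³ = 12·4²·(3·12+4)/16³ = 15/8 kN
  M_A = Pab²/L² = 12·12·4²/16² = 9 kN·m
  R_B = Pa²(a+3b)/L³ = 12·12²·(12+3·4)/16³ = 81/8 kN
  M_B = -Pa²b/L² = -12·12²·4/16² = -27 kN·m
Load 3 — point force P=18 kN at a=4 m (b=L-a=12):
  R_A = Pb²(3a+b)/L³ = 18·12²·(3·4+12)/16³ = 243/16 kN
  M_A = Pab²/L² = 18·4·12²/16² = 81/2 kN·m
  R_B = Pa²(a+3b)/L³ = 18·4²·(4+3·12)/16³ = 45/16 kN
  M_B = -Pa²b/L² = -18·4²·12/16² = -27/2 kN·m
Load 4 — uniform load w=13 kN/m over full span:
  R_A = wL/2 = 13·16/2 = 104 kN
  M_A = wL²/12 = 13·16²/12 = 832/3 kN·m
  R_B = wL/2 = 13·16/2 = 104 kN
  M_B = -wL²/12 = -13·16²/12 = -832/3 kN·m
Superposition: R_A = 2705/16 kN, M_A = 995/2 kN·m, R_B = 3663/16 kN, M_B = -3443/6 kN·m

R_A = 2705/16 kN, M_A = 995/2 kN·m, R_B = 3663/16 kN, M_B = -3443/6 kN·m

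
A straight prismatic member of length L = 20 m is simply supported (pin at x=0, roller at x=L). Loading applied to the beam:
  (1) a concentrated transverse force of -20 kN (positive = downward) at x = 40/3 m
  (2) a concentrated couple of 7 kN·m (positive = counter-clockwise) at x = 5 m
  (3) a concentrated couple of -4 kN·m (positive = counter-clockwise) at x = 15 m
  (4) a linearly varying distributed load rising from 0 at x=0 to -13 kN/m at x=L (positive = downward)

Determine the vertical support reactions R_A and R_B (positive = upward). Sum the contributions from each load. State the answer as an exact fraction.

R_A = -997/20 kN, R_B = -2003/20 kN

Load 1 — point force P=-20 kN at a=40/3 m (b=L-a=20/3):
  R_A = Pb/L = (-20)·(20/3)/20 = -20/3 kN
  R_B = Pa/L = (-20)·(40/3)/20 = -40/3 kN
Load 2 — applied couple M₀=7 kN·m at a=5 m (b=L-a=15):
  R_A = M₀/L = 7/20 kN
  R_B = -M₀/L = -7/20 kN
Load 3 — applied couple M₀=-4 kN·m at a=15 m (b=L-a=5):
  R_A = M₀/L = (-4)/20 = -1/5 kN
  R_B = -M₀/L = -(-4)/20 = 1/5 kN
Load 4 — triangular load w₀=-13 kN/m (0→w₀ over full span):
  R_A = w₀L/6 = (-13)·20/6 = -130/3 kN
  R_B = w₀L/3 = (-13)·20/3 = -260/3 kN
Superposition: R_A = -997/20 kN, R_B = -2003/20 kN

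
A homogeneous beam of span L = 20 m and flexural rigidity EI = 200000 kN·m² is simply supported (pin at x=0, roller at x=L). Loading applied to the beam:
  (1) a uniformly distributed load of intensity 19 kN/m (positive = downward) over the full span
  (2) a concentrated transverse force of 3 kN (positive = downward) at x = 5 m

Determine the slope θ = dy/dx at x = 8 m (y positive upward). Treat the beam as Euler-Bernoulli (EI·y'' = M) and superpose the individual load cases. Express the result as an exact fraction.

θ(8) = -45163/4800000 rad

Load 1 — uniform load w=19 kN/m over full span:
  θ_1 = -w(L³-6Lx²+4x³)/(24EI) = -19·(20³-6·20·8²+4·8³)/(24·200000) = -703/75000 rad
Load 2 — point force P=3 kN at a=5 m (b=L-a=15):
  θ_2 = -Pa(2L²-6Lx+3x²+a²)/(6LEI)  [x>a] = -3·5·(2·20²-6·20·8+3·8²+5²)/(6·20·200000) = -57/1600000 rad
Superposition: θ = Σ θ_i = -45163/4800000 rad ≈ -0.009409 rad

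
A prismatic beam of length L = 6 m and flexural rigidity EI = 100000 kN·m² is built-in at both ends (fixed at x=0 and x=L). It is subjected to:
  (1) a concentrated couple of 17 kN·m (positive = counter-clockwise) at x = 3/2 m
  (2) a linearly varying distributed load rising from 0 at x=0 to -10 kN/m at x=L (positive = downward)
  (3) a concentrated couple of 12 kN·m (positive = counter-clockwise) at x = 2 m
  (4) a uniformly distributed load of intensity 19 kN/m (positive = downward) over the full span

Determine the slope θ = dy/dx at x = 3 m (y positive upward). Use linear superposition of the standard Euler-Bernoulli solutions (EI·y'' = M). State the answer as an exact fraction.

Load 1 — applied couple M₀=17 kN·m at a=3/2 m (b=L-a=9/2):
  θ_1 = (R_Ax²/2 - M_Ax - M₀(x-a))/EI  [x>a] with R_A=51/16, M_A=-51/16 = ((51/16)·3²/2 - (-51/16)·3 - 17·(3-(3/2)))/100000 = -51/3200000 rad
Load 2 — triangular load w₀=-10 kN/m (0→w₀ over full span):
  θ_2 = -w₀(2x(L-x)(L-2x)(x+2L)+x²(L-x)²)/(120LEI) = -(-10)·(2·3·(6-3)·(6-2·3)·(3+2·6)+3²·(6-3)²)/(120·6·100000) = 9/800000 rad
Load 3 — applied couple M₀=12 kN·m at a=2 m (b=L-a=4):
  θ_3 = (R_Ax²/2 - M_Ax - M₀(x-a))/EI  [x>a] with R_A=8/3, M_A=0 = ((8/3)·3²/2 - 0·3 - 12·(3-2))/100000 = 0 rad
Load 4 — uniform load w=19 kN/m over full span:
  θ_4 = -wx(L-x)(L-2x)/(12EI) = -19·3·(6-3)·(6-2·3)/(12·100000) = 0 rad
Superposition: θ = Σ θ_i = -3/640000 rad ≈ -0.000005 rad

θ(3) = -3/640000 rad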